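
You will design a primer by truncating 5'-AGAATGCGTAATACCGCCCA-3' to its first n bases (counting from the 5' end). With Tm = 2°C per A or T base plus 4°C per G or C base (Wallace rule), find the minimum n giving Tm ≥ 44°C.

n = 16

First 15 bases: AGAATGCGTAATACC → Tm = 42°C (< 44°C)
First 16 bases: AGAATGCGTAATACCG → Tm = 46°C (≥ 44°C)
Each additional base adds 2°C (A/T) or 4°C (G/C), so Tm is non-decreasing in n; n = 16 is the first length to reach 44°C.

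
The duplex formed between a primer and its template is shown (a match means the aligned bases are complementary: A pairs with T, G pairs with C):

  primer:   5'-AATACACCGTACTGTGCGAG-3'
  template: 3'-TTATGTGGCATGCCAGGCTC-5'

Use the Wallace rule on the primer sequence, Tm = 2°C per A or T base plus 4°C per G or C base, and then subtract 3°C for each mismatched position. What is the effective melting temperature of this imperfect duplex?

54°C

Primer base counts: A=6, T=4, G=5, C=5 → A+T=10, G+C=10
Perfect-match Tm = 2(10) + 4(10) = 20 + 40 = 60°C
Mismatches (positions where the bases are not complementary): 2 (at positions 13, 16)
Effective Tm = 60 − 2×3 = 60 − 6 = 54°C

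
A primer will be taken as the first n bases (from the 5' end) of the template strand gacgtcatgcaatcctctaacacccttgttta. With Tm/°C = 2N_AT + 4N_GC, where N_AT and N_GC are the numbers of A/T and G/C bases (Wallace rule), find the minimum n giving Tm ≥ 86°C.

First 28 bases: GACGTCATGCAATCCTCTAACACCCTTG → Tm = 84°C (< 86°C)
First 29 bases: GACGTCATGCAATCCTCTAACACCCTTGT → Tm = 86°C (≥ 86°C)
Since every base adds ≥2°C, Tm only increases with n, so the threshold is first crossed at n = 29.

n = 29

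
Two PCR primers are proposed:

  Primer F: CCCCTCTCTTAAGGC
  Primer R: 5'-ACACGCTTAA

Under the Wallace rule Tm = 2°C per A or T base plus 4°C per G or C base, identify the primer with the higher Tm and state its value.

Primer F: A+T=6, G+C=9 → Tm = 2(6)+4(9) = 48°C
Primer R: A+T=6, G+C=4 → Tm = 2(6)+4(4) = 28°C
48°C vs 28°C → primer F is higher.

Primer F, 48°C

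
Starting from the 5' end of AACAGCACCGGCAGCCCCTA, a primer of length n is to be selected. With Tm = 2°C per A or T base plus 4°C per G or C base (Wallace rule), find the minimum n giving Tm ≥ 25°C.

n = 9

First 8 bases: AACAGCAC → Tm = 24°C (< 25°C)
First 9 bases: AACAGCACC → Tm = 28°C (≥ 25°C)
Each additional base adds 2°C (A/T) or 4°C (G/C), so Tm is non-decreasing in n; n = 9 is the first length to reach 25°C.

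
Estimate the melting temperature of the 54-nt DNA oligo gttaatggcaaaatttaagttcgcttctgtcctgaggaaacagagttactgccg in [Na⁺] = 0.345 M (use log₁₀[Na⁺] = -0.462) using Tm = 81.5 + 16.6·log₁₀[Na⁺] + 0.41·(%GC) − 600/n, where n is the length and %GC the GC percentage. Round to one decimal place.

Length n = 54. Counting bases: C=10, A=15, G=13, T=16
G+C = 23, so %GC = 23/54 × 100 = 42.593%
Salt term: 16.6 × (-0.462) = -7.669
GC term: 0.41 × 42.593 = 17.463; length term: −600/54 = −11.111
Tm = 81.5 + (-7.669) + 17.463 − 11.111 = 80.183 → 80.2°C

80.2°C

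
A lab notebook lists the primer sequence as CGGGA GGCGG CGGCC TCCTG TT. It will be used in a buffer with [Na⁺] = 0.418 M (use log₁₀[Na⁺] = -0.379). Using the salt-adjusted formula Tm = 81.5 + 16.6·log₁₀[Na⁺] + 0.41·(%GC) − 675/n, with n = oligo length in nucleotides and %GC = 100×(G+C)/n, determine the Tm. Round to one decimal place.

76.2°C

Length n = 22. Base counts: G=10, C=7, A=1, T=4
G+C = 17, so %GC = 17/22 × 100 = 77.273%
Salt term: 16.6 × (-0.379) = -6.291
GC term: 0.41 × 77.273 = 31.682; length term: −675/22 = −30.682
Tm = 81.5 + (-6.291) + 31.682 − 30.682 = 76.209 → 76.2°C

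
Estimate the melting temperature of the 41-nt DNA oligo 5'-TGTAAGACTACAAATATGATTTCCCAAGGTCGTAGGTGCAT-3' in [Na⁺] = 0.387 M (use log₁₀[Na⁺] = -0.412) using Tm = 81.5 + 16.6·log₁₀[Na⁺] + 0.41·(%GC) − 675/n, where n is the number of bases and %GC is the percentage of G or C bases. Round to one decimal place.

74.2°C

Length n = 41. T=12, A=13, G=9, C=7
G+C = 16, so %GC = 16/41 × 100 = 39.024%
Salt term: 16.6 × (-0.412) = -6.839
GC term: 0.41 × 39.024 = 16; length term: −675/41 = −16.463
Tm = 81.5 + (-6.839) + 16 − 16.463 = 74.198 → 74.2°C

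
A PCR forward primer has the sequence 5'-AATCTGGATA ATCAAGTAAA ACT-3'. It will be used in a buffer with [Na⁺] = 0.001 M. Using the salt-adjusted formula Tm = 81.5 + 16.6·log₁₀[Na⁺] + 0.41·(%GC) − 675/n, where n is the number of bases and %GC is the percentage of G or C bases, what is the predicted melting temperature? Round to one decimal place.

13.0°C

Length n = 23. A=11, G=3, C=3, T=6
G+C = 6, so %GC = 6/23 × 100 = 26.087%
Salt term: 16.6 × (-3) = -49.8
GC term: 0.41 × 26.087 = 10.696; length term: −675/23 = −29.348
Tm = 81.5 + (-49.8) + 10.696 − 29.348 = 13.048 → 13.0°C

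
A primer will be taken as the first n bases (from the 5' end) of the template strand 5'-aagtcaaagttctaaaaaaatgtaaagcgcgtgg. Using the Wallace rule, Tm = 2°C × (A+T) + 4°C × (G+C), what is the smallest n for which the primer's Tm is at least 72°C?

n = 29

First 28 bases: AAGTCAAAGTTCTAAAAAAATGTAAAGC → Tm = 70°C (< 72°C)
First 29 bases: AAGTCAAAGTTCTAAAAAAATGTAAAGCG → Tm = 74°C (≥ 72°C)
Since every base adds ≥2°C, Tm only increases with n, so the threshold is first crossed at n = 29.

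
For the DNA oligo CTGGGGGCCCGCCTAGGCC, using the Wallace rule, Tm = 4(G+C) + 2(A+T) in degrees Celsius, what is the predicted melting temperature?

Counting bases: A=1, C=8, G=8, T=2
AT pairs contribute 3, GC pairs contribute 16.
Tm = 4·16 + 2·3 = 64 + 6 = 70°C

70°C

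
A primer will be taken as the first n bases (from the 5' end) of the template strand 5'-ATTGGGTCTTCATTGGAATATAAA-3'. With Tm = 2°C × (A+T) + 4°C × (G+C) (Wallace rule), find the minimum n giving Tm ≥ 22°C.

First 7 bases: ATTGGGT → Tm = 20°C (< 22°C)
First 8 bases: ATTGGGTC → Tm = 24°C (≥ 22°C)
Each additional base adds 2°C (A/T) or 4°C (G/C), so Tm is non-decreasing in n; n = 8 is the first length to reach 22°C.

n = 8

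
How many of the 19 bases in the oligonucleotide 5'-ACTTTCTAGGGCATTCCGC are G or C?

C=6, G=4, T=6, A=3
G+C = 4 + 6 = 10

10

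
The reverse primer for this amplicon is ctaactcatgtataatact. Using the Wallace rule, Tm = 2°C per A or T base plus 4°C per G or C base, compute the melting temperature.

48°C

Base counts: T=7, G=1, A=7, C=4
So N_AT = 14 and N_GC = 5.
Tm = 2(14) + 4(5) = 28 + 20 = 48°C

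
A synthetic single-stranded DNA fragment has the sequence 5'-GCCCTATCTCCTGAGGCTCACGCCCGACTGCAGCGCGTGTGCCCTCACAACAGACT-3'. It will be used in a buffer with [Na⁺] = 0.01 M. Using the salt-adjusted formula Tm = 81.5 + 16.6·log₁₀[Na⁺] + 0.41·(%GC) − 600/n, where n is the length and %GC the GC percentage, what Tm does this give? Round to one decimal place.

Length n = 56. Counting bases: A=10, T=10, C=23, G=13
G+C = 36, so %GC = 36/56 × 100 = 64.286%
Salt term: 16.6 × (-2) = -33.2
GC term: 0.41 × 64.286 = 26.357; length term: −600/56 = −10.714
Tm = 81.5 + (-33.2) + 26.357 − 10.714 = 63.943 → 63.9°C

63.9°C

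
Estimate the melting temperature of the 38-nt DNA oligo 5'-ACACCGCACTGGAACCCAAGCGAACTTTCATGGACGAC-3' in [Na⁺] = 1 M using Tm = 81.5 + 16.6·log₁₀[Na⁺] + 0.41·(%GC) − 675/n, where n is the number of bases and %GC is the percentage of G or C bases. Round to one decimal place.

Length n = 38. Scanning the sequence gives G=8, T=5, C=13, A=12.
G+C = 21, so %GC = 21/38 × 100 = 55.263%
Salt term: 16.6 × (0) = 0
GC term: 0.41 × 55.263 = 22.658; length term: −675/38 = −17.763
Tm = 81.5 + (0) + 22.658 − 17.763 = 86.395 → 86.4°C

86.4°C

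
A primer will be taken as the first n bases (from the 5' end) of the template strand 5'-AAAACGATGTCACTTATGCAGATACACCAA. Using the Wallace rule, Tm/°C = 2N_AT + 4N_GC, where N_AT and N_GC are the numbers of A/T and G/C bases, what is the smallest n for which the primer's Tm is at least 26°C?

n = 10

First 9 bases: AAAACGATG → Tm = 24°C (< 26°C)
First 10 bases: AAAACGATGT → Tm = 26°C (≥ 26°C)
Since every base adds ≥2°C, Tm only increases with n, so the threshold is first crossed at n = 10.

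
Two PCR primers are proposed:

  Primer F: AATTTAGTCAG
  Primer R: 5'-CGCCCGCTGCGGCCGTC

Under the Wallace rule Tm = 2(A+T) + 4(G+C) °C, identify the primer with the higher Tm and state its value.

Primer R, 64°C

Primer F: A+T=8, G+C=3 → Tm = 2(8)+4(3) = 28°C
Primer R: A+T=2, G+C=15 → Tm = 2(2)+4(15) = 64°C
28°C vs 64°C → primer R is higher.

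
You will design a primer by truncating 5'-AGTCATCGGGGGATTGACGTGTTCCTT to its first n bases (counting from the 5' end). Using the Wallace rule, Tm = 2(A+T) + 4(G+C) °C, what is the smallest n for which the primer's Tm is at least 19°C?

First 6 bases: AGTCAT → Tm = 16°C (< 19°C)
First 7 bases: AGTCATC → Tm = 20°C (≥ 19°C)
Each additional base adds 2°C (A/T) or 4°C (G/C), so Tm is non-decreasing in n; n = 7 is the first length to reach 19°C.

n = 7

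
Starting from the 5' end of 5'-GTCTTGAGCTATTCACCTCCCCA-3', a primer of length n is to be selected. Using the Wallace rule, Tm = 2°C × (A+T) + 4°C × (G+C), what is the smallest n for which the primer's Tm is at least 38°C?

n = 14

First 13 bases: GTCTTGAGCTATT → Tm = 36°C (< 38°C)
First 14 bases: GTCTTGAGCTATTC → Tm = 40°C (≥ 38°C)
Each additional base adds 2°C (A/T) or 4°C (G/C), so Tm is non-decreasing in n; n = 14 is the first length to reach 38°C.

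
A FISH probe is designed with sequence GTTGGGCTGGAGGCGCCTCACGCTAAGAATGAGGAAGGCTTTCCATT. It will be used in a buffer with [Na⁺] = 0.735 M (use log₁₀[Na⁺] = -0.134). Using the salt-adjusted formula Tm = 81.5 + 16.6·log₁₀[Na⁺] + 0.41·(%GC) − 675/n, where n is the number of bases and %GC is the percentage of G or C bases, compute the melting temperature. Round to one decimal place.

87.6°C

Length n = 47. Counting bases: A=10, C=10, T=11, G=16
G+C = 26, so %GC = 26/47 × 100 = 55.319%
Salt term: 16.6 × (-0.134) = -2.224
GC term: 0.41 × 55.319 = 22.681; length term: −675/47 = −14.362
Tm = 81.5 + (-2.224) + 22.681 − 14.362 = 87.595 → 87.6°C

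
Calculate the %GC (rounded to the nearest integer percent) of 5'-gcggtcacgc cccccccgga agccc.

Counting bases: A=3, C=14, T=1, G=7
G+C = 7 + 14 = 21 out of 25 bases
%GC = 21/25 × 100 = 84% ≈ 84%

84%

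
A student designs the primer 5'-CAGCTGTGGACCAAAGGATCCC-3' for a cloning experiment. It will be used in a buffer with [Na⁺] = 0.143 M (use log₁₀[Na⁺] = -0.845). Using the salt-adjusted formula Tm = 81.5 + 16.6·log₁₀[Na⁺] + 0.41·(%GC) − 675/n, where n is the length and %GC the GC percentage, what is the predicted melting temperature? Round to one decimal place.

Length n = 22. Base counts: G=6, T=3, C=7, A=6
G+C = 13, so %GC = 13/22 × 100 = 59.091%
Salt term: 16.6 × (-0.845) = -14.027
GC term: 0.41 × 59.091 = 24.227; length term: −675/22 = −30.682
Tm = 81.5 + (-14.027) + 24.227 − 30.682 = 61.018 → 61.0°C

61.0°C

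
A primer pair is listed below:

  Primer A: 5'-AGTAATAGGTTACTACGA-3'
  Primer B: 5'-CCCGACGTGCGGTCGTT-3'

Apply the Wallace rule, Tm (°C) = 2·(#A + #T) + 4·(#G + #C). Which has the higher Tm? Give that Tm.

Primer B, 58°C

Primer A: A+T=12, G+C=6 → Tm = 2(12)+4(6) = 48°C
Primer B: A+T=5, G+C=12 → Tm = 2(5)+4(12) = 58°C
48°C vs 58°C → primer B is higher.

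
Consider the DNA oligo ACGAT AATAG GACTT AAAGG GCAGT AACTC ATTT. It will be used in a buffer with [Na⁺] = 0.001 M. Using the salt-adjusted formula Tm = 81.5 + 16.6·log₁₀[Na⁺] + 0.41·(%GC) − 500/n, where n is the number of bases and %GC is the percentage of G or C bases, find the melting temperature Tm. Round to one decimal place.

31.5°C

Length n = 34. Scanning the sequence gives A=13, C=5, G=7, T=9.
G+C = 12, so %GC = 12/34 × 100 = 35.294%
Salt term: 16.6 × (-3) = -49.8
GC term: 0.41 × 35.294 = 14.471; length term: −500/34 = −14.706
Tm = 81.5 + (-49.8) + 14.471 − 14.706 = 31.465 → 31.5°C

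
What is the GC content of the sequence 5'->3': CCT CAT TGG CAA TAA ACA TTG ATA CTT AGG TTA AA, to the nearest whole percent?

31%

Counting bases: C=6, A=13, G=5, T=11
G+C = 5 + 6 = 11 out of 35 bases
%GC = 11/35 × 100 = 31.43% ≈ 31%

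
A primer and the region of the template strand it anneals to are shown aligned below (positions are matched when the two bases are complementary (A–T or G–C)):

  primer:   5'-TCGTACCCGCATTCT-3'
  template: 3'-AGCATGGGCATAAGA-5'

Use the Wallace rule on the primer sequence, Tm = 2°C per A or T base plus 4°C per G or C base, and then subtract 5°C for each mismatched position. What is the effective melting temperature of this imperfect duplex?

Primer base counts: A=2, T=5, G=2, C=6 → A+T=7, G+C=8
Perfect-match Tm = 2(7) + 4(8) = 14 + 32 = 46°C
Mismatches (positions where the bases are not complementary): 1 (at position 10)
Effective Tm = 46 − 1×5 = 46 − 5 = 41°C

41°C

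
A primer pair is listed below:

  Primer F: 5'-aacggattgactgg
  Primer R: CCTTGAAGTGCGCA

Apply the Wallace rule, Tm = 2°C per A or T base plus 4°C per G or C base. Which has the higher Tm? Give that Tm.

Primer F: A+T=7, G+C=7 → Tm = 2(7)+4(7) = 42°C
Primer R: A+T=6, G+C=8 → Tm = 2(6)+4(8) = 44°C
42°C vs 44°C → primer R is higher.

Primer R, 44°C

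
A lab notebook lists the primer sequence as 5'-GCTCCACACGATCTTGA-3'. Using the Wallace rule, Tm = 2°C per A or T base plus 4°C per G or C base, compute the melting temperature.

52°C

Scanning the sequence gives C=6, A=4, G=3, T=4.
So N_AT = 8 and N_GC = 9.
Tm = 2×8 + 4×9 = 52°C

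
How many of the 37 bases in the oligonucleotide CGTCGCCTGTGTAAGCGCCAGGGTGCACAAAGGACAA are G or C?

T=5, G=12, C=10, A=10
G+C = 12 + 10 = 22

22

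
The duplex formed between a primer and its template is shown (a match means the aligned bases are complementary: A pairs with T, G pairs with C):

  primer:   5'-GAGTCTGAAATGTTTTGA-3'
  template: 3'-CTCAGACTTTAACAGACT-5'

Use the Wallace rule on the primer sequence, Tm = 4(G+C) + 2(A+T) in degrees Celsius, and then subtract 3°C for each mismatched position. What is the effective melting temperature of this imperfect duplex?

Primer base counts: A=5, T=7, G=5, C=1 → A+T=12, G+C=6
Perfect-match Tm = 2(12) + 4(6) = 24 + 24 = 48°C
Mismatches (positions where the bases are not complementary): 3 (at positions 12, 13, 15)
Effective Tm = 48 − 3×3 = 48 − 9 = 39°C

39°C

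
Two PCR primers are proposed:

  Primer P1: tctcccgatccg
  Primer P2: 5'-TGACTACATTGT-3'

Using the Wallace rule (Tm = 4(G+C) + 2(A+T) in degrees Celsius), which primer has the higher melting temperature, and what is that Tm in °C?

Primer P1: A+T=4, G+C=8 → Tm = 2(4)+4(8) = 40°C
Primer P2: A+T=8, G+C=4 → Tm = 2(8)+4(4) = 32°C
40°C vs 32°C → primer P1 is higher.

Primer P1, 40°C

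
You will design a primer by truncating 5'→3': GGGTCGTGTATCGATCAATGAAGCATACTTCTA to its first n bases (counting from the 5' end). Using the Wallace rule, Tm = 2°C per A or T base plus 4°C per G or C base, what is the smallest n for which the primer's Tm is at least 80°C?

First 27 bases: GGGTCGTGTATCGATCAATGAAGCATA → Tm = 78°C (< 80°C)
First 28 bases: GGGTCGTGTATCGATCAATGAAGCATAC → Tm = 82°C (≥ 80°C)
Each additional base adds 2°C (A/T) or 4°C (G/C), so Tm is non-decreasing in n; n = 28 is the first length to reach 80°C.

n = 28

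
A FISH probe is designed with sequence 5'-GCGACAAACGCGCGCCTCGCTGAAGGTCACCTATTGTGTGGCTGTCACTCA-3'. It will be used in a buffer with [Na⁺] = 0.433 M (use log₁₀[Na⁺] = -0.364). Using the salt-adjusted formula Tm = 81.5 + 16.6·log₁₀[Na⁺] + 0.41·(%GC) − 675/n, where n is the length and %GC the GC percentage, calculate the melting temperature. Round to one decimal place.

86.3°C

Length n = 51. Base counts: T=11, G=14, A=10, C=16
G+C = 30, so %GC = 30/51 × 100 = 58.824%
Salt term: 16.6 × (-0.364) = -6.042
GC term: 0.41 × 58.824 = 24.118; length term: −675/51 = −13.235
Tm = 81.5 + (-6.042) + 24.118 − 13.235 = 86.341 → 86.3°C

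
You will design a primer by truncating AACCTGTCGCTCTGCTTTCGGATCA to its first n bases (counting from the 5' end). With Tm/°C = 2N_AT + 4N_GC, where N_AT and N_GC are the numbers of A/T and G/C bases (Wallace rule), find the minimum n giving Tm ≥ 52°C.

n = 17

First 16 bases: AACCTGTCGCTCTGCT → Tm = 50°C (< 52°C)
First 17 bases: AACCTGTCGCTCTGCTT → Tm = 52°C (≥ 52°C)
Each additional base adds 2°C (A/T) or 4°C (G/C), so Tm is non-decreasing in n; n = 17 is the first length to reach 52°C.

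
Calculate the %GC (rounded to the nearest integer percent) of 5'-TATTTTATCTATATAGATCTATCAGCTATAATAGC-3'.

23%

Counting bases: T=15, G=3, A=12, C=5
G+C = 3 + 5 = 8 out of 35 bases
%GC = 8/35 × 100 = 22.86% ≈ 23%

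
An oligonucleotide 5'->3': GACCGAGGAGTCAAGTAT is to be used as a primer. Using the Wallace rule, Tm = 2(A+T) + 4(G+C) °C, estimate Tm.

Scanning the sequence gives A=6, T=3, C=3, G=6.
So N_AT = 9 and N_GC = 9.
Tm = 2(9) + 4(9) = 18 + 36 = 54°C

54°C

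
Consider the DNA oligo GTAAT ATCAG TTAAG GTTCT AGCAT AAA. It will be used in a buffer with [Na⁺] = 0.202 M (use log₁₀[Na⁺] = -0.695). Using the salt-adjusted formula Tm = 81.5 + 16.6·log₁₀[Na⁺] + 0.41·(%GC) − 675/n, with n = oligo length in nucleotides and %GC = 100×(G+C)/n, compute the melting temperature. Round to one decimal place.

Length n = 28. G=5, T=9, C=3, A=11
G+C = 8, so %GC = 8/28 × 100 = 28.571%
Salt term: 16.6 × (-0.695) = -11.537
GC term: 0.41 × 28.571 = 11.714; length term: −675/28 = −24.107
Tm = 81.5 + (-11.537) + 11.714 − 24.107 = 57.57 → 57.6°C

57.6°C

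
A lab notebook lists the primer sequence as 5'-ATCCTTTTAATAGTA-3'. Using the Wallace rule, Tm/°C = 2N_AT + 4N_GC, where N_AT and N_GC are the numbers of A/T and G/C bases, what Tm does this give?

36°C

Scanning the sequence gives G=1, C=2, A=5, T=7.
AT pairs contribute 12, GC pairs contribute 3.
Tm = 4·3 + 2·12 = 12 + 24 = 36°C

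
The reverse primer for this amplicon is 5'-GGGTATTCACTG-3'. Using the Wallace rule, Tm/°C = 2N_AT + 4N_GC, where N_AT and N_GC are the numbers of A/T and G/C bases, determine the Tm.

36°C

G=4, C=2, A=2, T=4
A+T = 6, G+C = 6
Tm = 2(6) + 4(6) = 12 + 24 = 36°C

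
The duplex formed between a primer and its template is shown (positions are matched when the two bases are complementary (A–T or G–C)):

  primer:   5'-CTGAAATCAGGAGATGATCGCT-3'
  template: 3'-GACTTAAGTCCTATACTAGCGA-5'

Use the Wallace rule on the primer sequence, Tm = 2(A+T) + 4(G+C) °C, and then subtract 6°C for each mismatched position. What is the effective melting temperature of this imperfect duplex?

Primer base counts: A=7, T=5, G=6, C=4 → A+T=12, G+C=10
Perfect-match Tm = 2(12) + 4(10) = 24 + 40 = 64°C
Mismatches (positions where the bases are not complementary): 2 (at positions 6, 13)
Effective Tm = 64 − 2×6 = 64 − 12 = 52°C

52°C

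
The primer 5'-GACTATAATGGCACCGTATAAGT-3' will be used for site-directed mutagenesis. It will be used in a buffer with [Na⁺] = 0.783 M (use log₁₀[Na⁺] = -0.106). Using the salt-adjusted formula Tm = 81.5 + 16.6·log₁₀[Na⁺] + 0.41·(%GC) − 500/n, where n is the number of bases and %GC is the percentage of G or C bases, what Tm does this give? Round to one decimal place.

74.0°C

Length n = 23. Scanning the sequence gives A=8, C=4, G=5, T=6.
G+C = 9, so %GC = 9/23 × 100 = 39.13%
Salt term: 16.6 × (-0.106) = -1.76
GC term: 0.41 × 39.13 = 16.043; length term: −500/23 = −21.739
Tm = 81.5 + (-1.76) + 16.043 − 21.739 = 74.044 → 74.0°C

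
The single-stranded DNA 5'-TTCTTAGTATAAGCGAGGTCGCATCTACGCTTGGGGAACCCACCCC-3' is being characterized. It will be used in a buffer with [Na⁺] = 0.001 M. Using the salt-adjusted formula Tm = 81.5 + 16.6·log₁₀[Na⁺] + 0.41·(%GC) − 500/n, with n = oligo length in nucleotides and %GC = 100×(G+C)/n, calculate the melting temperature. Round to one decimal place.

43.1°C

Length n = 46. A=10, G=11, T=11, C=14
G+C = 25, so %GC = 25/46 × 100 = 54.348%
Salt term: 16.6 × (-3) = -49.8
GC term: 0.41 × 54.348 = 22.283; length term: −500/46 = −10.87
Tm = 81.5 + (-49.8) + 22.283 − 10.87 = 43.113 → 43.1°C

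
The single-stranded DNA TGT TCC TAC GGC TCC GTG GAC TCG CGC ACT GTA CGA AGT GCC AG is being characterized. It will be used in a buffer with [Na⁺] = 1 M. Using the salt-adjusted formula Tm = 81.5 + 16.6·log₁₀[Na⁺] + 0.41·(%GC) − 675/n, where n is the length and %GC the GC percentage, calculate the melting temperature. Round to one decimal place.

91.3°C

Length n = 44. Base counts: G=13, A=7, C=14, T=10
G+C = 27, so %GC = 27/44 × 100 = 61.364%
Salt term: 16.6 × (0) = 0
GC term: 0.41 × 61.364 = 25.159; length term: −675/44 = −15.341
Tm = 81.5 + (0) + 25.159 − 15.341 = 91.318 → 91.3°C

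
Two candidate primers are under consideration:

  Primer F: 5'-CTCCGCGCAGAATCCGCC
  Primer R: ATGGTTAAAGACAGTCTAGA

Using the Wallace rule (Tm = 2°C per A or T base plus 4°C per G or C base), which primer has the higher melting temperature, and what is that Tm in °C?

Primer F, 62°C

Primer F: A+T=5, G+C=13 → Tm = 2(5)+4(13) = 62°C
Primer R: A+T=13, G+C=7 → Tm = 2(13)+4(7) = 54°C
62°C vs 54°C → primer F is higher.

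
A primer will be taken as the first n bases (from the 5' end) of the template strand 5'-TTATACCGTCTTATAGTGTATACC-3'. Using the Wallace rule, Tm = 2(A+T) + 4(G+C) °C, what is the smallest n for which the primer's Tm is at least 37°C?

n = 15

First 14 bases: TTATACCGTCTTAT → Tm = 36°C (< 37°C)
First 15 bases: TTATACCGTCTTATA → Tm = 38°C (≥ 37°C)
Each additional base adds 2°C (A/T) or 4°C (G/C), so Tm is non-decreasing in n; n = 15 is the first length to reach 37°C.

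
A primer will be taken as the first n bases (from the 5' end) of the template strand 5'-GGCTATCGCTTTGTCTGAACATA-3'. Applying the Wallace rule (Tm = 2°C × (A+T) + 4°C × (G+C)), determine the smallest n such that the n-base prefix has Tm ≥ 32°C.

n = 10

First 9 bases: GGCTATCGC → Tm = 30°C (< 32°C)
First 10 bases: GGCTATCGCT → Tm = 32°C (≥ 32°C)
Each additional base adds 2°C (A/T) or 4°C (G/C), so Tm is non-decreasing in n; n = 10 is the first length to reach 32°C.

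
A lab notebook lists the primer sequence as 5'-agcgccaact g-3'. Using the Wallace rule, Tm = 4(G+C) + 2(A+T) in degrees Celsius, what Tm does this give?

36°C

Counting bases: C=4, A=3, G=3, T=1
AT pairs contribute 4, GC pairs contribute 7.
Tm = 2(4) + 4(7) = 8 + 28 = 36°C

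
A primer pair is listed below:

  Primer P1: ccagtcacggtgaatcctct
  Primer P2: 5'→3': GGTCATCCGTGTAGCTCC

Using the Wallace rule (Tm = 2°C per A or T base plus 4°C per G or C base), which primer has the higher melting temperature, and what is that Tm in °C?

Primer P1, 62°C

Primer P1: A+T=9, G+C=11 → Tm = 2(9)+4(11) = 62°C
Primer P2: A+T=7, G+C=11 → Tm = 2(7)+4(11) = 58°C
62°C vs 58°C → primer P1 is higher.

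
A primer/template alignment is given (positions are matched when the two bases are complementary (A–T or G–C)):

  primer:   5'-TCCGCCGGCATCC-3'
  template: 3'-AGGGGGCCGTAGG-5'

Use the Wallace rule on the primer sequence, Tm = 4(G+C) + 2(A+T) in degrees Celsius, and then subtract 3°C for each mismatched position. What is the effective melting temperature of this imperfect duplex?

43°C

Primer base counts: A=1, T=2, G=3, C=7 → A+T=3, G+C=10
Perfect-match Tm = 2(3) + 4(10) = 6 + 40 = 46°C
Mismatches (positions where the bases are not complementary): 1 (at position 4)
Effective Tm = 46 − 1×3 = 46 − 3 = 43°C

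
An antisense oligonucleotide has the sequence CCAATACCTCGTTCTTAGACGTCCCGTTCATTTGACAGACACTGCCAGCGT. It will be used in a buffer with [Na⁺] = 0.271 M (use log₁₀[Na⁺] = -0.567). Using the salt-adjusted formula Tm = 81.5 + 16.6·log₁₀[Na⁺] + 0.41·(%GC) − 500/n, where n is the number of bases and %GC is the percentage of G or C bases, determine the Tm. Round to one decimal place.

83.2°C

Length n = 51. Base counts: G=9, C=17, A=11, T=14
G+C = 26, so %GC = 26/51 × 100 = 50.98%
Salt term: 16.6 × (-0.567) = -9.412
GC term: 0.41 × 50.98 = 20.902; length term: −500/51 = −9.804
Tm = 81.5 + (-9.412) + 20.902 − 9.804 = 83.186 → 83.2°C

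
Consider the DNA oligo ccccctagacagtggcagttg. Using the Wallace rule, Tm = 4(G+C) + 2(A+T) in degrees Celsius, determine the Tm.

Counting bases: A=4, G=6, T=4, C=7
AT pairs contribute 8, GC pairs contribute 13.
Tm = 4·13 + 2·8 = 52 + 16 = 68°C

68°C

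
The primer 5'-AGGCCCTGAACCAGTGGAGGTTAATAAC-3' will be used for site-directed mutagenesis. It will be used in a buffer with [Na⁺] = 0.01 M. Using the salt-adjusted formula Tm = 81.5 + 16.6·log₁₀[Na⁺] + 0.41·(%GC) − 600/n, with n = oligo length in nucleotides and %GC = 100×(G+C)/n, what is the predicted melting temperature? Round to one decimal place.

Length n = 28. Base counts: T=5, A=9, G=8, C=6
G+C = 14, so %GC = 14/28 × 100 = 50%
Salt term: 16.6 × (-2) = -33.2
GC term: 0.41 × 50 = 20.5; length term: −600/28 = −21.429
Tm = 81.5 + (-33.2) + 20.5 − 21.429 = 47.371 → 47.4°C

47.4°C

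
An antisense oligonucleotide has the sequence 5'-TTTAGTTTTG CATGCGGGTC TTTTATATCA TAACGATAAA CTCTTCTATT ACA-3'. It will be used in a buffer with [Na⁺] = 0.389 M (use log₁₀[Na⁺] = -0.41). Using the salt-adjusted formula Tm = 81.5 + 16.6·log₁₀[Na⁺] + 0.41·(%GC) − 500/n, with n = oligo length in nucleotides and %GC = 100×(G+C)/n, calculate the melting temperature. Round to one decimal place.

77.6°C

Length n = 53. G=7, A=14, T=23, C=9
G+C = 16, so %GC = 16/53 × 100 = 30.189%
Salt term: 16.6 × (-0.41) = -6.806
GC term: 0.41 × 30.189 = 12.377; length term: −500/53 = −9.434
Tm = 81.5 + (-6.806) + 12.377 − 9.434 = 77.637 → 77.6°C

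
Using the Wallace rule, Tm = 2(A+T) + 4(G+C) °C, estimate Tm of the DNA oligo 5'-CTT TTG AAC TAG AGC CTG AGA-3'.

60°C

Scanning the sequence gives A=6, C=4, G=5, T=6.
AT pairs contribute 12, GC pairs contribute 9.
Tm = 4·9 + 2·12 = 36 + 24 = 60°C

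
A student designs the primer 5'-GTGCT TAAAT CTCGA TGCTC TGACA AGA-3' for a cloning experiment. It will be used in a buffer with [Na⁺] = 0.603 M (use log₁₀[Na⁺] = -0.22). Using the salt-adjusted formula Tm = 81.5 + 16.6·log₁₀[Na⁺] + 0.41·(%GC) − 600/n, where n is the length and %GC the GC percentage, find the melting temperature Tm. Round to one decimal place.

74.0°C

Length n = 28. T=8, G=6, C=6, A=8
G+C = 12, so %GC = 12/28 × 100 = 42.857%
Salt term: 16.6 × (-0.22) = -3.652
GC term: 0.41 × 42.857 = 17.571; length term: −600/28 = −21.429
Tm = 81.5 + (-3.652) + 17.571 − 21.429 = 73.99 → 74.0°C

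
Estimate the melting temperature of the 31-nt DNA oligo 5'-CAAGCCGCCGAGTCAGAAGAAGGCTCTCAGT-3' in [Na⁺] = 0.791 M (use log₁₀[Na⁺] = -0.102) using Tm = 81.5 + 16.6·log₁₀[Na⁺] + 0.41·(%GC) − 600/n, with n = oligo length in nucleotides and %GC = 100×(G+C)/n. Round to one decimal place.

84.3°C

Length n = 31. Counting bases: G=9, T=4, C=9, A=9
G+C = 18, so %GC = 18/31 × 100 = 58.065%
Salt term: 16.6 × (-0.102) = -1.693
GC term: 0.41 × 58.065 = 23.807; length term: −600/31 = −19.355
Tm = 81.5 + (-1.693) + 23.807 − 19.355 = 84.259 → 84.3°C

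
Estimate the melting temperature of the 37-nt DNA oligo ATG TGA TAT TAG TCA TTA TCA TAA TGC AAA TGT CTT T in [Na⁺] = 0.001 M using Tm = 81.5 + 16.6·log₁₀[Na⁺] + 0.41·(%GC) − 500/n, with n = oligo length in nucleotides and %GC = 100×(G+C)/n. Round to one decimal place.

Length n = 37. Counting bases: A=12, G=5, T=16, C=4
G+C = 9, so %GC = 9/37 × 100 = 24.324%
Salt term: 16.6 × (-3) = -49.8
GC term: 0.41 × 24.324 = 9.973; length term: −500/37 = −13.514
Tm = 81.5 + (-49.8) + 9.973 − 13.514 = 28.159 → 28.2°C

28.2°C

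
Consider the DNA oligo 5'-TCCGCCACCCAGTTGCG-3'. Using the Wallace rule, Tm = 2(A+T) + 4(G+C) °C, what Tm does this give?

Base counts: G=4, C=8, A=2, T=3
A+T = 5, G+C = 12
Tm = 2(5) + 4(12) = 10 + 48 = 58°C

58°C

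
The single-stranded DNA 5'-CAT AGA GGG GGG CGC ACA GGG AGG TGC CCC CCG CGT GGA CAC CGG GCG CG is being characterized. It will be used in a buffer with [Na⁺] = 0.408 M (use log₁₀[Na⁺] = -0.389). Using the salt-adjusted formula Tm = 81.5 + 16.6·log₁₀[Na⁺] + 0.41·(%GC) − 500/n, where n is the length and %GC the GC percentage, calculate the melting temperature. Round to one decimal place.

97.0°C

Length n = 50. Counting bases: T=3, C=16, A=8, G=23
G+C = 39, so %GC = 39/50 × 100 = 78%
Salt term: 16.6 × (-0.389) = -6.457
GC term: 0.41 × 78 = 31.98; length term: −500/50 = −10
Tm = 81.5 + (-6.457) + 31.98 − 10 = 97.023 → 97.0°C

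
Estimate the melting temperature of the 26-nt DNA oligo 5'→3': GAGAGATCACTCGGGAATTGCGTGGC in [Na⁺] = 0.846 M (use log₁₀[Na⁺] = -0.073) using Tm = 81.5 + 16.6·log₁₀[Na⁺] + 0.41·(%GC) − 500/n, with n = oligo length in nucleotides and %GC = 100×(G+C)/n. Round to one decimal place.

84.7°C

Length n = 26. Scanning the sequence gives G=10, A=6, C=5, T=5.
G+C = 15, so %GC = 15/26 × 100 = 57.692%
Salt term: 16.6 × (-0.073) = -1.212
GC term: 0.41 × 57.692 = 23.654; length term: −500/26 = −19.231
Tm = 81.5 + (-1.212) + 23.654 − 19.231 = 84.711 → 84.7°C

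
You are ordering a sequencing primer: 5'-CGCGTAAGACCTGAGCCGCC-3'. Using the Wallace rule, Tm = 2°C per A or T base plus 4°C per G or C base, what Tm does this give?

68°C

Base counts: A=4, T=2, G=6, C=8
AT pairs contribute 6, GC pairs contribute 14.
Tm = 4·14 + 2·6 = 56 + 12 = 68°C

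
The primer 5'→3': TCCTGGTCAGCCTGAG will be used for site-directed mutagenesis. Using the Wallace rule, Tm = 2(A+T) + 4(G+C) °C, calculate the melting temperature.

52°C

C=5, T=4, A=2, G=5
AT pairs contribute 6, GC pairs contribute 10.
Tm = 4·10 + 2·6 = 40 + 12 = 52°C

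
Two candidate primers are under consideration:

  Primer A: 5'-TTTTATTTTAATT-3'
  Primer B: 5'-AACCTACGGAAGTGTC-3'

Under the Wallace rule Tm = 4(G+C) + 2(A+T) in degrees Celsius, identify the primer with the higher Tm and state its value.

Primer B, 48°C

Primer A: A+T=13, G+C=0 → Tm = 2(13)+4(0) = 26°C
Primer B: A+T=8, G+C=8 → Tm = 2(8)+4(8) = 48°C
26°C vs 48°C → primer B is higher.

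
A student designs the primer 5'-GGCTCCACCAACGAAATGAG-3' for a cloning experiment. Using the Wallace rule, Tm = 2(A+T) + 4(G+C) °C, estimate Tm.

Scanning the sequence gives G=5, C=6, A=7, T=2.
AT pairs contribute 9, GC pairs contribute 11.
Tm = 4·11 + 2·9 = 44 + 18 = 62°C

62°C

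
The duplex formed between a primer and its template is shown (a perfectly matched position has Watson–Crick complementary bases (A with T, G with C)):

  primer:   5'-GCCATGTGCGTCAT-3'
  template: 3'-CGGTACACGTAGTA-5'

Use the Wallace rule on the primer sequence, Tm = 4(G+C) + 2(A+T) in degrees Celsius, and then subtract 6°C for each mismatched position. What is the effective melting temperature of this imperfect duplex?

38°C

Primer base counts: A=2, T=4, G=4, C=4 → A+T=6, G+C=8
Perfect-match Tm = 2(6) + 4(8) = 12 + 32 = 44°C
Mismatches (positions where the bases are not complementary): 1 (at position 10)
Effective Tm = 44 − 1×6 = 44 − 6 = 38°C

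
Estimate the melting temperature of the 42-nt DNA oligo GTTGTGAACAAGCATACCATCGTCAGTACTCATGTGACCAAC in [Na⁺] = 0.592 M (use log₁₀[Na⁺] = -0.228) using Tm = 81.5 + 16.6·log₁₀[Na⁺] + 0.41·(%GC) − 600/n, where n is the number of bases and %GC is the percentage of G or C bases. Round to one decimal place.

82.0°C

Length n = 42. Base counts: A=13, T=10, C=11, G=8
G+C = 19, so %GC = 19/42 × 100 = 45.238%
Salt term: 16.6 × (-0.228) = -3.785
GC term: 0.41 × 45.238 = 18.548; length term: −600/42 = −14.286
Tm = 81.5 + (-3.785) + 18.548 − 14.286 = 81.977 → 82.0°C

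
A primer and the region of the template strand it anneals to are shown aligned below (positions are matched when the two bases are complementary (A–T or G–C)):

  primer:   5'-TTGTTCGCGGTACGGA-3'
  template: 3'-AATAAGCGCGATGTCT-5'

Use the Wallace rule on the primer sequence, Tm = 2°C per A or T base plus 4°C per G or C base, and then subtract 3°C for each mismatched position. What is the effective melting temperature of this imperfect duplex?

41°C

Primer base counts: A=2, T=5, G=6, C=3 → A+T=7, G+C=9
Perfect-match Tm = 2(7) + 4(9) = 14 + 36 = 50°C
Mismatches (positions where the bases are not complementary): 3 (at positions 3, 10, 14)
Effective Tm = 50 − 3×3 = 50 − 9 = 41°C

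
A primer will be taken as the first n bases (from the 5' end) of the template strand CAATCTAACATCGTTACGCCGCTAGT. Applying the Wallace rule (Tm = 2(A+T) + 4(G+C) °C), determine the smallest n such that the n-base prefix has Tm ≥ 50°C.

n = 18

First 17 bases: CAATCTAACATCGTTAC → Tm = 46°C (< 50°C)
First 18 bases: CAATCTAACATCGTTACG → Tm = 50°C (≥ 50°C)
Since every base adds ≥2°C, Tm only increases with n, so the threshold is first crossed at n = 18.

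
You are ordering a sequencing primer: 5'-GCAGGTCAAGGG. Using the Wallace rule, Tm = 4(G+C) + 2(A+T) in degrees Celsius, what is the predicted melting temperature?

40°C

Scanning the sequence gives A=3, G=6, T=1, C=2.
So N_AT = 4 and N_GC = 8.
Tm = 2(4) + 4(8) = 8 + 32 = 40°C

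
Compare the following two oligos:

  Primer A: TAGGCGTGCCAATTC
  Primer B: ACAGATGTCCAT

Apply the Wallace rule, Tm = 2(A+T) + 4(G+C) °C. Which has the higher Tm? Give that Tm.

Primer A: A+T=7, G+C=8 → Tm = 2(7)+4(8) = 46°C
Primer B: A+T=7, G+C=5 → Tm = 2(7)+4(5) = 34°C
46°C vs 34°C → primer A is higher.

Primer A, 46°C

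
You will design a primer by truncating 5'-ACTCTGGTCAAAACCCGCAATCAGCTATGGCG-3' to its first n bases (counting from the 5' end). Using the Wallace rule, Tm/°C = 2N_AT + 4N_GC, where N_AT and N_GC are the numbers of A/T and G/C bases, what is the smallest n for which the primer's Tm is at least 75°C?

n = 25

First 24 bases: ACTCTGGTCAAAACCCGCAATCAG → Tm = 72°C (< 75°C)
First 25 bases: ACTCTGGTCAAAACCCGCAATCAGC → Tm = 76°C (≥ 75°C)
Since every base adds ≥2°C, Tm only increases with n, so the threshold is first crossed at n = 25.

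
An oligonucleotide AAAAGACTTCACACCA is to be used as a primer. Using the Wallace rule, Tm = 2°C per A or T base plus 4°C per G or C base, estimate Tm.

44°C

T=2, C=5, A=8, G=1
AT pairs contribute 10, GC pairs contribute 6.
Tm = 2×10 + 4×6 = 44°C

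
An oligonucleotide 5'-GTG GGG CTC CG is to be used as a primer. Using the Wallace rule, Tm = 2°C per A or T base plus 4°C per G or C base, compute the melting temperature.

40°C

G=6, C=3, T=2, A=0
AT pairs contribute 2, GC pairs contribute 9.
Tm = 2(2) + 4(9) = 4 + 36 = 40°C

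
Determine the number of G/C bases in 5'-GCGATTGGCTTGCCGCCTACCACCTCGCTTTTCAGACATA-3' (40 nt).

Counting bases: A=7, T=11, C=14, G=8
Total G or C: 8 + 14 = 22

22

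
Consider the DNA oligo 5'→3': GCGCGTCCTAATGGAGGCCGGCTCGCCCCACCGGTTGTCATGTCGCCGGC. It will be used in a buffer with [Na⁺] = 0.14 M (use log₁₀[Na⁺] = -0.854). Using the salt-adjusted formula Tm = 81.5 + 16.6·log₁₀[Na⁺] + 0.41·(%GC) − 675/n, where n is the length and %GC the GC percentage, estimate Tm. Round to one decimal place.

Length n = 50. C=19, T=9, G=17, A=5
G+C = 36, so %GC = 36/50 × 100 = 72%
Salt term: 16.6 × (-0.854) = -14.176
GC term: 0.41 × 72 = 29.52; length term: −675/50 = −13.5
Tm = 81.5 + (-14.176) + 29.52 − 13.5 = 83.344 → 83.3°C

83.3°C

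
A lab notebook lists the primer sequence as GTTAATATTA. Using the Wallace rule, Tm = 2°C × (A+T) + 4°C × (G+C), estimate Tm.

22°C

Base counts: C=0, G=1, A=4, T=5
AT pairs contribute 9, GC pairs contribute 1.
Tm = 4·1 + 2·9 = 4 + 18 = 22°C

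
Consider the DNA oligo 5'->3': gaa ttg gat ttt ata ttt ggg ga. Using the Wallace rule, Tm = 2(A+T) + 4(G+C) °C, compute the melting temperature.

Scanning the sequence gives T=10, A=6, G=7, C=0.
So N_AT = 16 and N_GC = 7.
Tm = 4·7 + 2·16 = 28 + 32 = 60°C

60°C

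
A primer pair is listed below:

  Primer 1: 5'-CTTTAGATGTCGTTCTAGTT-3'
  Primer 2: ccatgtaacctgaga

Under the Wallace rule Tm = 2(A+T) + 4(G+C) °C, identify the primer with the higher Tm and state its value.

Primer 1, 54°C

Primer 1: A+T=13, G+C=7 → Tm = 2(13)+4(7) = 54°C
Primer 2: A+T=8, G+C=7 → Tm = 2(8)+4(7) = 44°C
54°C vs 44°C → primer 1 is higher.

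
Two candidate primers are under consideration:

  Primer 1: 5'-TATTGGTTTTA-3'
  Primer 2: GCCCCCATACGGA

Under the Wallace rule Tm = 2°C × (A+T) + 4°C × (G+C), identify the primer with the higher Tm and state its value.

Primer 2, 44°C

Primer 1: A+T=9, G+C=2 → Tm = 2(9)+4(2) = 26°C
Primer 2: A+T=4, G+C=9 → Tm = 2(4)+4(9) = 44°C
26°C vs 44°C → primer 2 is higher.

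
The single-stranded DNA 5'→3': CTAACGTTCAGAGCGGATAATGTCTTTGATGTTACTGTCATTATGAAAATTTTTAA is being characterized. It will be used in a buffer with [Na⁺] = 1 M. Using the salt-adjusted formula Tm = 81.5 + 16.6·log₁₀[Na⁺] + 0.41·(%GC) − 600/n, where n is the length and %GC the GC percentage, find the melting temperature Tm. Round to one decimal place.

83.2°C

Length n = 56. Counting bases: T=22, G=10, C=7, A=17
G+C = 17, so %GC = 17/56 × 100 = 30.357%
Salt term: 16.6 × (0) = 0
GC term: 0.41 × 30.357 = 12.446; length term: −600/56 = −10.714
Tm = 81.5 + (0) + 12.446 − 10.714 = 83.232 → 83.2°C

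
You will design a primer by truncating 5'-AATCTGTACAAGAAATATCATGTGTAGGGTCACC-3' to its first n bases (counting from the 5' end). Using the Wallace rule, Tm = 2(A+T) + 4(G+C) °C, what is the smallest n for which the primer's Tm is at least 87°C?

n = 33

First 32 bases: AATCTGTACAAGAAATATCATGTGTAGGGTCA → Tm = 86°C (< 87°C)
First 33 bases: AATCTGTACAAGAAATATCATGTGTAGGGTCAC → Tm = 90°C (≥ 87°C)
Since every base adds ≥2°C, Tm only increases with n, so the threshold is first crossed at n = 33.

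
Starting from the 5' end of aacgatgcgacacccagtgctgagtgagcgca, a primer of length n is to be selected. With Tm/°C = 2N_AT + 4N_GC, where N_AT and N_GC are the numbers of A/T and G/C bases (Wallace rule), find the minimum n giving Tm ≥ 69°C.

n = 22

First 21 bases: AACGATGCGACACCCAGTGCT → Tm = 66°C (< 69°C)
First 22 bases: AACGATGCGACACCCAGTGCTG → Tm = 70°C (≥ 69°C)
Since every base adds ≥2°C, Tm only increases with n, so the threshold is first crossed at n = 22.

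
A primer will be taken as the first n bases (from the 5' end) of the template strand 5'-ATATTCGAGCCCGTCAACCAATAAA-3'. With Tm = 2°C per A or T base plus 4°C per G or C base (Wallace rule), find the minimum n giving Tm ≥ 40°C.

First 12 bases: ATATTCGAGCCC → Tm = 36°C (< 40°C)
First 13 bases: ATATTCGAGCCCG → Tm = 40°C (≥ 40°C)
Since every base adds ≥2°C, Tm only increases with n, so the threshold is first crossed at n = 13.

n = 13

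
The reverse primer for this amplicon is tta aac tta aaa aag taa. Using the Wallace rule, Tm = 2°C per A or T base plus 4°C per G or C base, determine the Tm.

40°C

Counting bases: C=1, G=1, A=11, T=5
So N_AT = 16 and N_GC = 2.
Tm = 4·2 + 2·16 = 8 + 32 = 40°C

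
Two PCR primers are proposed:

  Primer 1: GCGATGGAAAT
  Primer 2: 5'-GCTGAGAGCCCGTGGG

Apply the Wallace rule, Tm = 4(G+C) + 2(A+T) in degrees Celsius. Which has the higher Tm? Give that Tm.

Primer 2, 56°C

Primer 1: A+T=6, G+C=5 → Tm = 2(6)+4(5) = 32°C
Primer 2: A+T=4, G+C=12 → Tm = 2(4)+4(12) = 56°C
32°C vs 56°C → primer 2 is higher.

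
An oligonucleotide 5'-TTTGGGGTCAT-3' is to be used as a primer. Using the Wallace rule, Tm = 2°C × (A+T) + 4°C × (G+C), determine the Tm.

Base counts: C=1, A=1, T=5, G=4
So N_AT = 6 and N_GC = 5.
Tm = 2×6 + 4×5 = 32°C

32°C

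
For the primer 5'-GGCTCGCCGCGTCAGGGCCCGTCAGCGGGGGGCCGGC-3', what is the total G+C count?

A=2, C=14, T=3, G=18
Total G or C: 18 + 14 = 32

32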